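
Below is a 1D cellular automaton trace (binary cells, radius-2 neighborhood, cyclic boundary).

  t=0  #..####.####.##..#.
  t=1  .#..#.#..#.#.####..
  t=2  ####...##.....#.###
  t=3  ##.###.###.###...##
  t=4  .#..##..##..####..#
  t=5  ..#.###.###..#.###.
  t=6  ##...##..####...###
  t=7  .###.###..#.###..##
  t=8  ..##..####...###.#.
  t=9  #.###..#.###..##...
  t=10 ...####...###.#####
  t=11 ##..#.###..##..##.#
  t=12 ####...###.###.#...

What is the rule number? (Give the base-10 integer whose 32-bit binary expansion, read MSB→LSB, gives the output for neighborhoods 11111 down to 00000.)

3007763031

  [31] ##### => #  t=2,i=0
  [30] ####. => .  t=0,i=5
  [29] ###.# => #  t=0,i=6
  [28] ###.. => #  t=1,i=16
  [27] ##.## => .  t=0,i=7
  [26] ##.#. => .  t=8,i=16
  [25] ##..# => #  t=0,i=15
  [24] ##... => #  t=1,i=17
  [23] #.### => .  t=0,i=8
  [22] #.##. => #  t=0,i=13
  [21] #.#.# => .  t=1,i=11
  [20] #.#.. => .  t=0,i=0
  [19] #..## => .  t=0,i=2
  [18] #..#. => #  t=0,i=16
  [17] #...# => #  t=1,i=18
  [16] #.... => .  t=2,i=10
  [15] .#### => #  t=0,i=4
  [14] .###. => #  t=3,i=4
  [13] .##.# => .  t=7,i=18
  [12] .##.. => #  t=0,i=14
  [11] .#.## => .  t=1,i=12
  [10] .#.#. => .  t=0,i=18
  [9] .#..# => #  t=0,i=1
  [8] .#... => .  t=8,i=18
  [7] ..### => .  t=0,i=3
  [6] ..##. => #  t=2,i=7
  [5] ..#.# => .  t=0,i=17
  [4] ..#.. => #  t=1,i=1
  [3] ...## => .  t=2,i=6
  [2] ...#. => #  t=1,i=0
  [1] ....# => #  t=2,i=12
  [0] ..... => #  t=2,i=11
  bits 10110011010001101101001001010111 = 3007763031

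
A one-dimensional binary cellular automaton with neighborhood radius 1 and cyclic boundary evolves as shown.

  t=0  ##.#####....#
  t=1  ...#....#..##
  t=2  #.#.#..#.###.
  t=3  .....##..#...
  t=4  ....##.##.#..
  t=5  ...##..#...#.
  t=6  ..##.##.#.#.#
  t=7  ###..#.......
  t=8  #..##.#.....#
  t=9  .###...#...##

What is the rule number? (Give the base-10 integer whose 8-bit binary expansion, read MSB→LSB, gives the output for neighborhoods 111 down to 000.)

26

  ###|.  b7=0 t=0,i=0
  ##.|.  b6=0 t=0,i=1
  #.#|.  b5=0 t=0,i=2
  #..|#  b4=1 t=0,i=8
  .##|#  b3=1 t=0,i=3
  .#.|.  b2=0 t=1,i=3
  ..#|#  b1=1 t=0,i=11
  ...|.  b0=0 t=0,i=9
  bits 00011010 = 26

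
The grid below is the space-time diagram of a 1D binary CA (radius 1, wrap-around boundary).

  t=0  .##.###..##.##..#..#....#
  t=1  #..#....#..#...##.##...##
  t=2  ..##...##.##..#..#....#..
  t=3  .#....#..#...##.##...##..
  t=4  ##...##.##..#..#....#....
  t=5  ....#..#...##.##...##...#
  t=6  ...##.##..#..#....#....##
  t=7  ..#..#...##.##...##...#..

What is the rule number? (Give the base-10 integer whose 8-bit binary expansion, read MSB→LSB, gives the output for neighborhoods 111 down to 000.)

  ### -> .   bit 7 = 0  t=0,i=5
  ##. -> .   bit 6 = 0  t=0,i=2
  #.# -> #   bit 5 = 1  t=0,i=0
  #.. -> .   bit 4 = 0  t=0,i=7
  .## -> .   bit 3 = 0  t=0,i=1
  .#. -> #   bit 2 = 1  t=0,i=16
  ..# -> #   bit 1 = 1  t=0,i=8
  ... -> .   bit 0 = 0  t=0,i=21
  bits 00100110 = 38

38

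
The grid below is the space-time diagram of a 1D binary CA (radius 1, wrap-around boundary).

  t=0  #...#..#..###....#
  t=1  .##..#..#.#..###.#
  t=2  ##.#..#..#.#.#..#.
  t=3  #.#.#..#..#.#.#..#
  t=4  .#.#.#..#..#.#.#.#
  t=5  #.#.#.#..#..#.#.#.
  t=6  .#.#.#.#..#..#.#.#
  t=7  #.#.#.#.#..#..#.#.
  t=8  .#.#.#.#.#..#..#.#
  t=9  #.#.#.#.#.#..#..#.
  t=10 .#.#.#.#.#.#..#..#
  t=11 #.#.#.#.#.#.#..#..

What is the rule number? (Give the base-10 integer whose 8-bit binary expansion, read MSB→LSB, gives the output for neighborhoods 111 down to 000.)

  nb ###: next=.  (t=0,i=11, bit7=0)
  nb ##.: next=.  (t=0,i=0, bit6=0)
  nb #.#: next=#  (t=1,i=0, bit5=1)
  nb #..: next=#  (t=0,i=1, bit4=1)
  nb .##: next=#  (t=0,i=10, bit3=1)
  nb .#.: next=.  (t=0,i=4, bit2=0)
  nb ..#: next=.  (t=0,i=3, bit1=0)
  nb ...: next=#  (t=0,i=2, bit0=1)
  bits 00111001 = 57

57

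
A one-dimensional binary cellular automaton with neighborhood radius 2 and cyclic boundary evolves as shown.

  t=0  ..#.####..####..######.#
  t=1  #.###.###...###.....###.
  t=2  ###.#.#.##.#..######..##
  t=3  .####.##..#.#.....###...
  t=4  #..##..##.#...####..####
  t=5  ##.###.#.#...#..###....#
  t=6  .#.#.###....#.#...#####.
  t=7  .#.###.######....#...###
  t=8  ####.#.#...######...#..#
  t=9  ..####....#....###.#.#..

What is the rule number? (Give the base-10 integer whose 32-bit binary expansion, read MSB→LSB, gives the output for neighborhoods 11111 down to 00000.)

2007046767

  [31] ##### => .  t=0,i=18
  [30] ####. => #  t=0,i=6
  [29] ###.# => #  t=0,i=21
  [28] ###.. => #  t=0,i=7
  [27] ##.## => .  t=1,i=5
  [26] ##.#. => #  t=0,i=22
  [25] ##..# => #  t=0,i=8
  [24] ##... => #  t=1,i=9
  [23] #.### => #  t=0,i=4
  [22] #.##. => .  t=2,i=8
  [21] #.#.# => #  t=1,i=0
  [20] #.#.. => .  t=0,i=23
  [19] #..## => .  t=0,i=9
  [18] #..#. => .  t=0,i=1
  [17] #...# => .  t=1,i=10
  [16] #.... => #  t=1,i=16
  [15] .#### => .  t=0,i=5
  [14] .###. => .  t=1,i=3
  [13] .##.# => .  t=2,i=9
  [12] .##.. => #  t=3,i=7
  [11] .#.## => #  t=0,i=3
  [10] .#.#. => .  t=2,i=5
  [9] .#..# => #  t=0,i=0
  [8] .#... => .  t=3,i=13
  [7] ..### => .  t=0,i=10
  [6] ..##. => #  t=4,i=3
  [5] ..#.# => #  t=0,i=2
  [4] ..#.. => .  t=5,i=13
  [3] ...## => #  t=1,i=11
  [2] ...#. => #  t=5,i=12
  [1] ....# => #  t=1,i=18
  [0] ..... => #  t=1,i=17
  bits 01110111101000010001101001101111 = 2007046767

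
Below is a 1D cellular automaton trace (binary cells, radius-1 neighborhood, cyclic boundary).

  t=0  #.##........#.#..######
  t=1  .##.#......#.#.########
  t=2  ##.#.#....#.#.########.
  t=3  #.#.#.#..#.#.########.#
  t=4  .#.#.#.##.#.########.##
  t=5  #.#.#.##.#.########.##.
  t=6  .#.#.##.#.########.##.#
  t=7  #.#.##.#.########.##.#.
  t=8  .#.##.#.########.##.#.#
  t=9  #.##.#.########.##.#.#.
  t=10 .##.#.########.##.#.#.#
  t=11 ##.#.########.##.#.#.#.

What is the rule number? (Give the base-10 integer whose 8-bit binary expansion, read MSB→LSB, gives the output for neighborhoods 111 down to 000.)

  ### -> #   bit 7 = 1  t=0,i=18
  ##. -> .   bit 6 = 0  t=0,i=0
  #.# -> #   bit 5 = 1  t=0,i=1
  #.. -> #   bit 4 = 1  t=0,i=4
  .## -> #   bit 3 = 1  t=0,i=2
  .#. -> .   bit 2 = 0  t=0,i=12
  ..# -> #   bit 1 = 1  t=0,i=11
  ... -> .   bit 0 = 0  t=0,i=5
  bits 10111010 = 186

186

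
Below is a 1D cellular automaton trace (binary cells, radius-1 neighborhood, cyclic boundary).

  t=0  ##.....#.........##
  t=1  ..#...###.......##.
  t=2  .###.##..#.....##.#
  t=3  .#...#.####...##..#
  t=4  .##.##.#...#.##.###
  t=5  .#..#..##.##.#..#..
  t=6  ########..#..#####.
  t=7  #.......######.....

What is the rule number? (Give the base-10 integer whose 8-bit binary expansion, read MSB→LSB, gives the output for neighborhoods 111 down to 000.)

30

  ### -> .   bit 7 = 0  t=0,i=0
  ##. -> .   bit 6 = 0  t=0,i=1
  #.# -> .   bit 5 = 0  t=2,i=0
  #.. -> #   bit 4 = 1  t=0,i=2
  .## -> #   bit 3 = 1  t=0,i=17
  .#. -> #   bit 2 = 1  t=0,i=7
  ..# -> #   bit 1 = 1  t=0,i=6
  ... -> .   bit 0 = 0  t=0,i=3
  bits 00011110 = 30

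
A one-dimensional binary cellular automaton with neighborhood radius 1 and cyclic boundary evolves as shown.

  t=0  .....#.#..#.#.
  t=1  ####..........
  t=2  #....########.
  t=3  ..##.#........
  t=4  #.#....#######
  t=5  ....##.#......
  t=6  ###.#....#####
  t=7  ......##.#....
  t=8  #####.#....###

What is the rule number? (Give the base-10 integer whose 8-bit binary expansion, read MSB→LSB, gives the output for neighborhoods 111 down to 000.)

  ### -> .   bit 7 = 0  t=1,i=1
  ##. -> .   bit 6 = 0  t=1,i=3
  #.# -> .   bit 5 = 0  t=0,i=6
  #.. -> .   bit 4 = 0  t=0,i=8
  .## -> #   bit 3 = 1  t=1,i=0
  .#. -> .   bit 2 = 0  t=0,i=5
  ..# -> .   bit 1 = 0  t=0,i=4
  ... -> #   bit 0 = 1  t=0,i=0
  bits 00001001 = 9

9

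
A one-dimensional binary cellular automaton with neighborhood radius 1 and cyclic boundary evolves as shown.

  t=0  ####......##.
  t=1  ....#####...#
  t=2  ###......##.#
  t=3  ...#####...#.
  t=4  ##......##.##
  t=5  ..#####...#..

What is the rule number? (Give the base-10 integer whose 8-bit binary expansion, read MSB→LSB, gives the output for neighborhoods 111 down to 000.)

53

  nb ###: next=.  (t=0,i=1, bit7=0)
  nb ##.: next=.  (t=0,i=3, bit6=0)
  nb #.#: next=#  (t=0,i=12, bit5=1)
  nb #..: next=#  (t=0,i=4, bit4=1)
  nb .##: next=.  (t=0,i=0, bit3=0)
  nb .#.: next=#  (t=1,i=12, bit2=1)
  nb ..#: next=.  (t=0,i=9, bit1=0)
  nb ...: next=#  (t=0,i=5, bit0=1)
  bits 00110101 = 53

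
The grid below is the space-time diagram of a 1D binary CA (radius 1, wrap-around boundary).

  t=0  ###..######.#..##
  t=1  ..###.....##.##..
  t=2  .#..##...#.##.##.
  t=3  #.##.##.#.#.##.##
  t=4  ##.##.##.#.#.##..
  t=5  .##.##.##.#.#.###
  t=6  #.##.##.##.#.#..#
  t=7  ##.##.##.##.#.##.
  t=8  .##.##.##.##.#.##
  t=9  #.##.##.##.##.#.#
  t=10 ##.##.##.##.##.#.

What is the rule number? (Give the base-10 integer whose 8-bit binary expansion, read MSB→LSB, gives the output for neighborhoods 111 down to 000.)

  nb ###: next=.  (t=0,i=0, bit7=0)
  nb ##.: next=#  (t=0,i=2, bit6=1)
  nb #.#: next=#  (t=0,i=11, bit5=1)
  nb #..: next=#  (t=0,i=3, bit4=1)
  nb .##: next=.  (t=0,i=5, bit3=0)
  nb .#.: next=.  (t=0,i=12, bit2=0)
  nb ..#: next=#  (t=0,i=4, bit1=1)
  nb ...: next=.  (t=1,i=0, bit0=0)
  bits 01110010 = 114

114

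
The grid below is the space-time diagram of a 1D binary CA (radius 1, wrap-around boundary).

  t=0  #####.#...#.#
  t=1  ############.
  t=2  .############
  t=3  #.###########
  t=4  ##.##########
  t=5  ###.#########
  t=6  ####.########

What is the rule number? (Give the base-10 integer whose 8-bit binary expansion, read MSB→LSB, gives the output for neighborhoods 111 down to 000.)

  ###|#  b7=1 t=0,i=0
  ##.|#  b6=1 t=0,i=4
  #.#|#  b5=1 t=0,i=5
  #..|#  b4=1 t=0,i=7
  .##|.  b3=0 t=0,i=12
  .#.|#  b2=1 t=0,i=6
  ..#|#  b1=1 t=0,i=9
  ...|#  b0=1 t=0,i=8
  bits 11110111 = 247

247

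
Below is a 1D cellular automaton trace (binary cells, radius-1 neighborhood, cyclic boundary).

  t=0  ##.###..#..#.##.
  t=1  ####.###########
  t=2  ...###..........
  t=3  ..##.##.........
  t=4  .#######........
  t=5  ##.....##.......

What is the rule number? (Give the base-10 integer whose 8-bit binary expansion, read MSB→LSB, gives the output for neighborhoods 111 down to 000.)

  nb ###: next=.  (t=0,i=4, bit7=0)
  nb ##.: next=#  (t=0,i=1, bit6=1)
  nb #.#: next=#  (t=0,i=2, bit5=1)
  nb #..: next=#  (t=0,i=6, bit4=1)
  nb .##: next=#  (t=0,i=0, bit3=1)
  nb .#.: next=#  (t=0,i=8, bit2=1)
  nb ..#: next=#  (t=0,i=7, bit1=1)
  nb ...: next=.  (t=2,i=0, bit0=0)
  bits 01111110 = 126

126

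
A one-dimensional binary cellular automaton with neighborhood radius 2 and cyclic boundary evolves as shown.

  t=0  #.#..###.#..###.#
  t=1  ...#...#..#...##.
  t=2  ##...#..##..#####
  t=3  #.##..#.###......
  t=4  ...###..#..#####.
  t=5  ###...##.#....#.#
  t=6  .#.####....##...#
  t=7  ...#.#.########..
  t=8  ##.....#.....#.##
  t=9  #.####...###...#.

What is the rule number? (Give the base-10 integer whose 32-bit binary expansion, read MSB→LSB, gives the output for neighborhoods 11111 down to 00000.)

  #####|.  b31=0 t=2,i=14
  ####.|#  b30=1 t=2,i=0
  ###.#|#  b29=1 t=0,i=7
  ###..|.  b28=0 t=2,i=1
  ##.##|#  b27=1 t=0,i=15
  ##.#.|.  b26=0 t=0,i=1
  ##..#|#  b25=1 t=2,i=10
  ##...|#  b24=1 t=1,i=16
  #.###|#  b23=1 t=3,i=8
  #.##.|.  b22=0 t=0,i=16
  #.#.#|.  b21=0 t=6,i=1
  #.#..|.  b20=0 t=0,i=2
  #..##|.  b19=0 t=0,i=4
  #..#.|#  b18=1 t=1,i=9
  #...#|#  b17=1 t=1,i=5
  #....|#  b16=1 t=1,i=0
  .####|.  b15=0 t=2,i=13
  .###.|.  b14=0 t=0,i=6
  .##.#|.  b13=0 t=0,i=0
  .##..|#  b12=1 t=1,i=15
  .#.##|.  b11=0 t=3,i=1
  .#.#.|.  b10=0 t=6,i=0
  .#..#|#  b9=1 t=0,i=3
  .#...|.  b8=0 t=1,i=4
  ..###|.  b7=0 t=0,i=5
  ..##.|#  b6=1 t=1,i=14
  ..#.#|.  b5=0 t=3,i=0
  ..#..|.  b4=0 t=1,i=3
  ...##|#  b3=1 t=1,i=13
  ...#.|.  b2=0 t=1,i=2
  ....#|#  b1=1 t=1,i=1
  .....|#  b0=1 t=3,i=13
  bits 01101011100001110001001001001011 = 1804014155

1804014155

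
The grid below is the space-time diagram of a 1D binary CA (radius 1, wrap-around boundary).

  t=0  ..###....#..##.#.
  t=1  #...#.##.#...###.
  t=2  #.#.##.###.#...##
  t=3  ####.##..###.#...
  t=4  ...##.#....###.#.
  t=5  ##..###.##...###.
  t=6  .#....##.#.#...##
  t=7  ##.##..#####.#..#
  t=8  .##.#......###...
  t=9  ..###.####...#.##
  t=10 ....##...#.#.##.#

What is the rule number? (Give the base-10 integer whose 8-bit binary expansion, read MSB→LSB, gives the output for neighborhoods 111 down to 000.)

101

  nb ###: next=.  (t=0,i=3, bit7=0)
  nb ##.: next=#  (t=0,i=4, bit6=1)
  nb #.#: next=#  (t=0,i=14, bit5=1)
  nb #..: next=.  (t=0,i=5, bit4=0)
  nb .##: next=.  (t=0,i=2, bit3=0)
  nb .#.: next=#  (t=0,i=9, bit2=1)
  nb ..#: next=.  (t=0,i=1, bit1=0)
  nb ...: next=#  (t=0,i=0, bit0=1)
  bits 01100101 = 101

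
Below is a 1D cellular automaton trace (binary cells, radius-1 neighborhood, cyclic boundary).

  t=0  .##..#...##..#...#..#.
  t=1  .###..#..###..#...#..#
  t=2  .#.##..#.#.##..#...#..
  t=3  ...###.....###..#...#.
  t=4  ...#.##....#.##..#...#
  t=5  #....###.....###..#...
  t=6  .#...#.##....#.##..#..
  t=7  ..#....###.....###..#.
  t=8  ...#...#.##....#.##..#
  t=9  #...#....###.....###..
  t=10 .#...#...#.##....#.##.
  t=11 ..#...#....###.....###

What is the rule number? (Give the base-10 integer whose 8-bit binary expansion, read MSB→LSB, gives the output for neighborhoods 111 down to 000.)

88

  [7] ### => .  t=1,i=2
  [6] ##. => #  t=0,i=2
  [5] #.# => .  t=1,i=0
  [4] #.. => #  t=0,i=3
  [3] .## => #  t=0,i=1
  [2] .#. => .  t=0,i=5
  [1] ..# => .  t=0,i=0
  [0] ... => .  t=0,i=7
  bits 01011000 = 88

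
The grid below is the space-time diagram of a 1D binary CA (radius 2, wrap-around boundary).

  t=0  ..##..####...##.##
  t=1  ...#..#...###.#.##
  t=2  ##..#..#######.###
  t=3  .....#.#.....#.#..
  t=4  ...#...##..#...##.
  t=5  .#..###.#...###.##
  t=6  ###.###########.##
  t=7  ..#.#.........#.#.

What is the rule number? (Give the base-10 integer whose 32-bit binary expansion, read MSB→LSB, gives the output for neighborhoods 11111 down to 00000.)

634551178

  nb #####: next=.  (t=2,i=9, bit31=0)
  nb ####.: next=.  (t=0,i=8, bit30=0)
  nb ###.#: next=#  (t=1,i=12, bit29=1)
  nb ###..: next=.  (t=0,i=9, bit28=0)
  nb ##.##: next=.  (t=0,i=15, bit27=0)
  nb ##.#.: next=#  (t=1,i=13, bit26=1)
  nb ##..#: next=.  (t=0,i=0, bit25=0)
  nb ##...: next=#  (t=0,i=10, bit24=1)
  nb #.###: next=#  (t=2,i=15, bit23=1)
  nb #.##.: next=#  (t=0,i=16, bit22=1)
  nb #.#.#: next=.  (t=1,i=14, bit21=0)
  nb #.#..: next=#  (t=3,i=7, bit20=1)
  nb #..##: next=.  (t=0,i=1, bit19=0)
  nb #..#.: next=.  (t=1,i=5, bit18=0)
  nb #...#: next=#  (t=0,i=11, bit17=1)
  nb #....: next=.  (t=3,i=9, bit16=0)
  nb .####: next=.  (t=0,i=7, bit15=0)
  nb .###.: next=#  (t=1,i=11, bit14=1)
  nb .##.#: next=#  (t=0,i=14, bit13=1)
  nb .##..: next=#  (t=0,i=3, bit12=1)
  nb .#.##: next=#  (t=1,i=15, bit11=1)
  nb .#.#.: next=.  (t=3,i=6, bit10=0)
  nb .#..#: next=#  (t=1,i=4, bit9=1)
  nb .#...: next=#  (t=1,i=7, bit8=1)
  nb ..###: next=#  (t=0,i=6, bit7=1)
  nb ..##.: next=.  (t=0,i=2, bit6=0)
  nb ..#.#: next=.  (t=3,i=5, bit5=0)
  nb ..#..: next=.  (t=1,i=3, bit4=0)
  nb ...##: next=#  (t=0,i=12, bit3=1)
  nb ...#.: next=.  (t=1,i=2, bit2=0)
  nb ....#: next=#  (t=3,i=3, bit1=1)
  nb .....: next=.  (t=3,i=0, bit0=0)
  bits 00100101110100100111101110001010 = 634551178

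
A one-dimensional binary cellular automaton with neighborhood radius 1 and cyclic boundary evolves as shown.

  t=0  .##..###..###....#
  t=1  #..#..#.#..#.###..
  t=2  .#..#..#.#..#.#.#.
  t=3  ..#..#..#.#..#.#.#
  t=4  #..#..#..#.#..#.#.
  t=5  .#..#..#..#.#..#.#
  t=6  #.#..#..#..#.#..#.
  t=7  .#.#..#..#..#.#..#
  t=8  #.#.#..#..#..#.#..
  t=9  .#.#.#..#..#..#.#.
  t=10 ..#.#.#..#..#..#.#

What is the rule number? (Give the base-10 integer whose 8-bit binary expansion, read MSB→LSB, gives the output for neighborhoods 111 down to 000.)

177

  nb ###: next=#  (t=0,i=6, bit7=1)
  nb ##.: next=.  (t=0,i=2, bit6=0)
  nb #.#: next=#  (t=0,i=0, bit5=1)
  nb #..: next=#  (t=0,i=3, bit4=1)
  nb .##: next=.  (t=0,i=1, bit3=0)
  nb .#.: next=.  (t=0,i=17, bit2=0)
  nb ..#: next=.  (t=0,i=4, bit1=0)
  nb ...: next=#  (t=0,i=14, bit0=1)
  bits 10110001 = 177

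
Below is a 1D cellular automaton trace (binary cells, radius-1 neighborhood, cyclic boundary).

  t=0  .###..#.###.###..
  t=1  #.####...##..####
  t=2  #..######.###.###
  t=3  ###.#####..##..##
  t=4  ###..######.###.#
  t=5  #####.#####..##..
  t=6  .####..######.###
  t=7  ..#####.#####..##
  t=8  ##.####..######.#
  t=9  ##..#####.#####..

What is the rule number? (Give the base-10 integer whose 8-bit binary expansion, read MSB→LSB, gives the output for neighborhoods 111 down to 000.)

  nb ###: next=#  (t=0,i=2, bit7=1)
  nb ##.: next=#  (t=0,i=3, bit6=1)
  nb #.#: next=.  (t=0,i=7, bit5=0)
  nb #..: next=#  (t=0,i=4, bit4=1)
  nb .##: next=.  (t=0,i=1, bit3=0)
  nb .#.: next=.  (t=0,i=6, bit2=0)
  nb ..#: next=#  (t=0,i=0, bit1=1)
  nb ...: next=#  (t=0,i=16, bit0=1)
  bits 11010011 = 211

211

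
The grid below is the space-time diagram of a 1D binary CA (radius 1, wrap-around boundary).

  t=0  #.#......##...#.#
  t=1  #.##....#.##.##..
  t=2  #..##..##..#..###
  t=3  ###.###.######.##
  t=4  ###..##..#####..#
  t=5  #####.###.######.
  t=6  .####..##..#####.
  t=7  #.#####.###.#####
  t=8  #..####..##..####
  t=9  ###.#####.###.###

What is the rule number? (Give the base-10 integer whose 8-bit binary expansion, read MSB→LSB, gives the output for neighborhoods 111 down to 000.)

214

  ###|#  b7=1 t=2,i=15
  ##.|#  b6=1 t=0,i=0
  #.#|.  b5=0 t=0,i=1
  #..|#  b4=1 t=0,i=3
  .##|.  b3=0 t=0,i=9
  .#.|#  b2=1 t=0,i=2
  ..#|#  b1=1 t=0,i=8
  ...|.  b0=0 t=0,i=4
  bits 11010110 = 214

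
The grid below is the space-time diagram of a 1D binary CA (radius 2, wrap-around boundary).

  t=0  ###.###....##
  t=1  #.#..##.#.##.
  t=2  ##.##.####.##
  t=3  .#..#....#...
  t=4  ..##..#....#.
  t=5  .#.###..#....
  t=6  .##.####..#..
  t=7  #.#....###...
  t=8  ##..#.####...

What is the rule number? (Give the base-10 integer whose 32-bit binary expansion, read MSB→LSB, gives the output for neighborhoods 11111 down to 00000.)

  #####|#  b31=1 t=0,i=0
  ####.|.  b30=0 t=0,i=1
  ###.#|#  b29=1 t=0,i=2
  ###..|#  b28=1 t=0,i=6
  ##.##|.  b27=0 t=0,i=3
  ##.#.|#  b26=1 t=1,i=7
  ##..#|#  b25=1 t=4,i=4
  ##...|.  b24=0 t=0,i=7
  #.###|.  b23=0 t=0,i=4
  #.##.|.  b22=0 t=1,i=10
  #.#.#|#  b21=1 t=1,i=0
  #.#..|.  b20=0 t=1,i=2
  #..##|#  b19=1 t=1,i=4
  #..#.|#  b18=1 t=3,i=3
  #...#|.  b17=0 t=4,i=0
  #....|#  b16=1 t=0,i=8
  .####|.  b15=0 t=0,i=12
  .###.|#  b14=1 t=0,i=5
  .##.#|#  b13=1 t=1,i=6
  .##..|#  b12=1 t=4,i=3
  .#.##|#  b11=1 t=1,i=9
  .#.#.|#  b10=1 t=1,i=1
  .#..#|#  b9=1 t=1,i=3
  .#...|.  b8=0 t=3,i=5
  ..###|#  b7=1 t=0,i=11
  ..##.|.  b6=0 t=1,i=5
  ..#.#|#  b5=1 t=5,i=1
  ..#..|.  b4=0 t=3,i=1
  ...##|#  b3=1 t=0,i=10
  ...#.|.  b2=0 t=3,i=0
  ....#|.  b1=0 t=0,i=9
  .....|.  b0=0 t=5,i=11
  bits 10110110001011010111111010101000 = 3056434856

3056434856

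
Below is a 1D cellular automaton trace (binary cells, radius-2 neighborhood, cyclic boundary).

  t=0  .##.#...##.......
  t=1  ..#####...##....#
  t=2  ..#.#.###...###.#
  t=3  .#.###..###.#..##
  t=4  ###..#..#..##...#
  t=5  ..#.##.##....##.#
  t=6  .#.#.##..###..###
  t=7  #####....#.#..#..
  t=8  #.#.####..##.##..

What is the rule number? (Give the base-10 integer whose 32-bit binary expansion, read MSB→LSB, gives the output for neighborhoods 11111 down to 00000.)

2637639058

  #####|#  b31=1 t=1,i=4
  ####.|.  b30=0 t=1,i=5
  ###.#|.  b29=0 t=2,i=14
  ###..|#  b28=1 t=1,i=6
  ##.##|#  b27=1 t=5,i=6
  ##.#.|#  b26=1 t=0,i=3
  ##..#|.  b25=0 t=3,i=6
  ##...|#  b24=1 t=0,i=10
  #.###|.  b23=0 t=2,i=6
  #.##.|.  b22=0 t=5,i=4
  #.#.#|#  b21=1 t=2,i=4
  #.#..|#  b20=1 t=0,i=4
  #..##|.  b19=0 t=1,i=1
  #..#.|#  b18=1 t=2,i=1
  #...#|#  b17=1 t=0,i=6
  #....|#  b16=1 t=0,i=11
  .####|.  b15=0 t=1,i=3
  .###.|.  b14=0 t=2,i=7
  .##.#|#  b13=1 t=0,i=2
  .##..|.  b12=0 t=0,i=9
  .#.##|#  b11=1 t=2,i=5
  .#.#.|#  b10=1 t=2,i=3
  .#..#|.  b9=0 t=1,i=0
  .#...|#  b8=1 t=0,i=5
  ..###|#  b7=1 t=1,i=2
  ..##.|.  b6=0 t=0,i=1
  ..#.#|.  b5=0 t=2,i=2
  ..#..|#  b4=1 t=1,i=16
  ...##|.  b3=0 t=0,i=0
  ...#.|.  b2=0 t=1,i=15
  ....#|#  b1=1 t=0,i=16
  .....|.  b0=0 t=0,i=12
  bits 10011101001101110010110110010010 = 2637639058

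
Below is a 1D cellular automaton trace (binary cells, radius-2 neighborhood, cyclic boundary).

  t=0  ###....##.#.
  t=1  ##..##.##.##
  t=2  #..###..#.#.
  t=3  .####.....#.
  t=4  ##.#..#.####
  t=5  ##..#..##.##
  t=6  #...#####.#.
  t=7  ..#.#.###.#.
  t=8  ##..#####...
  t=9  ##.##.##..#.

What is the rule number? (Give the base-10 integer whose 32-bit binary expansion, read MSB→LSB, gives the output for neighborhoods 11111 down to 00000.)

  ##### -> #   bit 31 = 1  t=4,i=10
  ####. -> #   bit 30 = 1  t=1,i=0
  ###.# -> #   bit 29 = 1  t=4,i=1
  ###.. -> .   bit 28 = 0  t=0,i=2
  ##.## -> .   bit 27 = 0  t=1,i=6
  ##.#. -> .   bit 26 = 0  t=0,i=9
  ##..# -> .   bit 25 = 0  t=1,i=2
  ##... -> .   bit 24 = 0  t=0,i=3
  #.### -> #   bit 23 = 1  t=0,i=0
  #.##. -> .   bit 22 = 0  t=1,i=7
  #.#.# -> #   bit 21 = 1  t=0,i=10
  #.#.. -> .   bit 20 = 0  t=2,i=0
  #..## -> #   bit 19 = 1  t=1,i=3
  #..#. -> .   bit 18 = 0  t=2,i=7
  #...# -> #   bit 17 = 1  t=6,i=2
  #.... -> #   bit 16 = 1  t=0,i=4
  .#### -> .   bit 15 = 0  t=1,i=11
  .###. -> #   bit 14 = 1  t=0,i=1
  .##.# -> #   bit 13 = 1  t=0,i=8
  .##.. -> #   bit 12 = 1  t=8,i=1
  .#.## -> #   bit 11 = 1  t=0,i=11
  .#.#. -> .   bit 10 = 0  t=2,i=9
  .#..# -> #   bit 9 = 1  t=2,i=1
  .#... -> .   bit 8 = 0  t=6,i=1
  ..### -> #   bit 7 = 1  t=2,i=3
  ..##. -> #   bit 6 = 1  t=0,i=7
  ..#.# -> .   bit 5 = 0  t=2,i=8
  ..#.. -> #   bit 4 = 1  t=3,i=10
  ...## -> .   bit 3 = 0  t=0,i=6
  ...#. -> #   bit 2 = 1  t=3,i=9
  ....# -> #   bit 1 = 1  t=0,i=5
  ..... -> .   bit 0 = 0  t=3,i=7
  bits 11100000101010110111101011010110 = 3769334486

3769334486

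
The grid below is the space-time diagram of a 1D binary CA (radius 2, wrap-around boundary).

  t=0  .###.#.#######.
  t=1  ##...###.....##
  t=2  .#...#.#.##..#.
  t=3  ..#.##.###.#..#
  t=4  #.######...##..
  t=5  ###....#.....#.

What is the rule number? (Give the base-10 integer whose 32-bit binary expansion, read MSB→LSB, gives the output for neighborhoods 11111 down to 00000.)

  [31] ##### => .  t=0,i=9
  [30] ####. => .  t=0,i=12
  [29] ###.# => .  t=0,i=3
  [28] ###.. => #  t=0,i=13
  [27] ##.## => #  t=3,i=6
  [26] ##.#. => .  t=0,i=4
  [25] ##..# => #  t=0,i=14
  [24] ##... => .  t=1,i=2
  [23] #.### => #  t=0,i=7
  [22] #.##. => #  t=2,i=9
  [21] #.#.# => #  t=0,i=5
  [20] #.#.. => #  t=3,i=11
  [19] #..## => #  t=0,i=0
  [18] #..#. => .  t=2,i=0
  [17] #...# => .  t=1,i=3
  [16] #.... => #  t=1,i=9
  [15] .#### => .  t=0,i=8
  [14] .###. => .  t=0,i=2
  [13] .##.# => #  t=3,i=5
  [12] .##.. => .  t=2,i=10
  [11] .#.## => #  t=0,i=6
  [10] .#.#. => .  t=2,i=6
  [9] .#..# => #  t=2,i=14
  [8] .#... => #  t=2,i=2
  [7] ..### => #  t=0,i=1
  [6] ..##. => .  t=4,i=11
  [5] ..#.# => #  t=2,i=5
  [4] ..#.. => .  t=2,i=1
  [3] ...## => .  t=1,i=4
  [2] ...#. => #  t=2,i=4
  [1] ....# => .  t=1,i=11
  [0] ..... => #  t=1,i=10
  bits 00011010111110010010101110100101 = 452537253

452537253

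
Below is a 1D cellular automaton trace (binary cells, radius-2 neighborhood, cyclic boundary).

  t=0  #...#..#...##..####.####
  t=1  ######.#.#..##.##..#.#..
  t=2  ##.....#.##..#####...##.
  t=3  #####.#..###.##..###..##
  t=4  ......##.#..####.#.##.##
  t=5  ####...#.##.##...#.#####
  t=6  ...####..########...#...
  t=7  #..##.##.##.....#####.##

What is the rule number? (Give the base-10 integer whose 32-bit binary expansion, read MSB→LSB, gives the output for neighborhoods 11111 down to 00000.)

460567189

  [31] ##### => .  t=0,i=22
  [30] ####. => .  t=0,i=17
  [29] ###.# => .  t=0,i=18
  [28] ###.. => #  t=0,i=0
  [27] ##.## => #  t=0,i=19
  [26] ##.#. => .  t=1,i=6
  [25] ##..# => #  t=0,i=13
  [24] ##... => #  t=0,i=1
  [23] #.### => .  t=0,i=20
  [22] #.##. => #  t=1,i=15
  [21] #.#.# => #  t=1,i=7
  [20] #.#.. => #  t=1,i=9
  [19] #..## => .  t=0,i=14
  [18] #..#. => .  t=0,i=6
  [17] #...# => #  t=0,i=2
  [16] #.... => #  t=2,i=3
  [15] .#### => #  t=0,i=16
  [14] .###. => .  t=3,i=10
  [13] .##.# => #  t=1,i=13
  [12] .##.. => #  t=0,i=12
  [11] .#.## => .  t=2,i=8
  [10] .#.#. => .  t=1,i=8
  [9] .#..# => #  t=0,i=5
  [8] .#... => .  t=0,i=8
  [7] ..### => #  t=0,i=15
  [6] ..##. => .  t=0,i=11
  [5] ..#.# => .  t=1,i=19
  [4] ..#.. => #  t=0,i=4
  [3] ...## => .  t=0,i=10
  [2] ...#. => #  t=0,i=3
  [1] ....# => .  t=2,i=5
  [0] ..... => #  t=2,i=4
  bits 00011011011100111011001010010101 = 460567189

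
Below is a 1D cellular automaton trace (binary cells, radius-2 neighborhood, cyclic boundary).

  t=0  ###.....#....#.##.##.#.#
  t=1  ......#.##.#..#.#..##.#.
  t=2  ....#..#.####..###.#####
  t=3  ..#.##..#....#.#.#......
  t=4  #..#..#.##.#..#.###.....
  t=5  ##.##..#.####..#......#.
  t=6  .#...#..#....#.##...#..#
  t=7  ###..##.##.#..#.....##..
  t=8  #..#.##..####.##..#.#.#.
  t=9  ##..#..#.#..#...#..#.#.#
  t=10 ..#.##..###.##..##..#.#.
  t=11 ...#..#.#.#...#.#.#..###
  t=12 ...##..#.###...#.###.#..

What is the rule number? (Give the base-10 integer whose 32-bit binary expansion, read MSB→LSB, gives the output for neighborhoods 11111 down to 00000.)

  #####|.  b31=0 t=2,i=21
  ####.|.  b30=0 t=0,i=1
  ###.#|#  b29=1 t=2,i=17
  ###..|.  b28=0 t=0,i=2
  ##.##|.  b27=0 t=0,i=17
  ##.#.|#  b26=1 t=0,i=20
  ##..#|#  b25=1 t=2,i=13
  ##...|.  b24=0 t=0,i=3
  #.###|.  b23=0 t=0,i=23
  #.##.|.  b22=0 t=0,i=15
  #.#.#|.  b21=0 t=0,i=21
  #.#..|#  b20=1 t=1,i=11
  #..##|.  b19=0 t=1,i=18
  #..#.|.  b18=0 t=1,i=13
  #...#|.  b17=0 t=6,i=3
  #....|.  b16=0 t=0,i=4
  .####|.  b15=0 t=0,i=0
  .###.|.  b14=0 t=2,i=16
  .##.#|#  b13=1 t=0,i=16
  .##..|.  b12=0 t=3,i=5
  .#.##|#  b11=1 t=0,i=14
  .#.#.|#  b10=1 t=1,i=15
  .#..#|#  b9=1 t=1,i=12
  .#...|#  b8=1 t=0,i=9
  ..###|#  b7=1 t=2,i=15
  ..##.|#  b6=1 t=1,i=19
  ..#.#|.  b5=0 t=0,i=13
  ..#..|#  b4=1 t=0,i=8
  ...##|.  b3=0 t=7,i=19
  ...#.|.  b2=0 t=0,i=7
  ....#|#  b1=1 t=0,i=6
  .....|.  b0=0 t=0,i=5
  bits 00100110000100000010111111010010 = 638595026

638595026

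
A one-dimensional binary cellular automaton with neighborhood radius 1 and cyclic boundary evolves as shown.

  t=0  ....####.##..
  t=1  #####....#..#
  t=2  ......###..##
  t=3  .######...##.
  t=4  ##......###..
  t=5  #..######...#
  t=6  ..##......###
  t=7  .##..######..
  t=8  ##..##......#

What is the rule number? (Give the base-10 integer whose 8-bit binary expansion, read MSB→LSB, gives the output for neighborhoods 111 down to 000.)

11

  [7] ### => .  t=0,i=5
  [6] ##. => .  t=0,i=7
  [5] #.# => .  t=0,i=8
  [4] #.. => .  t=0,i=11
  [3] .## => #  t=0,i=4
  [2] .#. => .  t=1,i=9
  [1] ..# => #  t=0,i=3
  [0] ... => #  t=0,i=0
  bits 00001011 = 11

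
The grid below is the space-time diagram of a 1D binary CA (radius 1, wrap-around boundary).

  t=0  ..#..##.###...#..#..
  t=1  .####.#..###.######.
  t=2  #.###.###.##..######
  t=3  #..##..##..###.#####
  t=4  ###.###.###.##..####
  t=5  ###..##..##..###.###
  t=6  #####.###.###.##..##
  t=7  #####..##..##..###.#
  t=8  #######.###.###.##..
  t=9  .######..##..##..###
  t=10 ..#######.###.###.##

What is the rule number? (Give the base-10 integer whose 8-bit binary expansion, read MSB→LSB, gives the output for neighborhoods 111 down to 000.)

214

  ###|#  b7=1 t=0,i=9
  ##.|#  b6=1 t=0,i=6
  #.#|.  b5=0 t=0,i=7
  #..|#  b4=1 t=0,i=3
  .##|.  b3=0 t=0,i=5
  .#.|#  b2=1 t=0,i=2
  ..#|#  b1=1 t=0,i=1
  ...|.  b0=0 t=0,i=0
  bits 11010110 = 214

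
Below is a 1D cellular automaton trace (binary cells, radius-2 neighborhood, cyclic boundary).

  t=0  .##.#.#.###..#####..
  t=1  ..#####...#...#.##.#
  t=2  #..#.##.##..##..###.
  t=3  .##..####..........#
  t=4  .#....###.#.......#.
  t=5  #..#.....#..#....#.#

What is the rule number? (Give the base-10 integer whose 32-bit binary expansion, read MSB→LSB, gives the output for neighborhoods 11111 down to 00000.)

  #####|.  b31=0 t=0,i=15
  ####.|#  b30=1 t=0,i=16
  ###.#|.  b29=0 t=2,i=18
  ###..|#  b28=1 t=0,i=10
  ##.##|#  b27=1 t=2,i=7
  ##.#.|#  b26=1 t=0,i=3
  ##..#|.  b25=0 t=0,i=11
  ##...|.  b24=0 t=0,i=18
  #.###|.  b23=0 t=0,i=8
  #.##.|#  b22=1 t=1,i=16
  #.#.#|#  b21=1 t=0,i=4
  #.#..|.  b20=0 t=1,i=19
  #..##|.  b19=0 t=0,i=12
  #..#.|#  b18=1 t=2,i=2
  #...#|#  b17=1 t=0,i=19
  #....|#  b16=1 t=3,i=10
  .####|#  b15=1 t=0,i=14
  .###.|.  b14=0 t=0,i=9
  .##.#|#  b13=1 t=0,i=2
  .##..|.  b12=0 t=2,i=9
  .#.##|.  b11=0 t=0,i=7
  .#.#.|#  b10=1 t=0,i=5
  .#..#|#  b9=1 t=1,i=0
  .#...|.  b8=0 t=1,i=11
  ..###|.  b7=0 t=0,i=13
  ..##.|.  b6=0 t=0,i=1
  ..#.#|.  b5=0 t=1,i=14
  ..#..|.  b4=0 t=1,i=10
  ...##|.  b3=0 t=0,i=0
  ...#.|#  b2=1 t=1,i=9
  ....#|.  b1=0 t=3,i=17
  .....|.  b0=0 t=3,i=11
  bits 01011100011001111010011000000100 = 1550296580

1550296580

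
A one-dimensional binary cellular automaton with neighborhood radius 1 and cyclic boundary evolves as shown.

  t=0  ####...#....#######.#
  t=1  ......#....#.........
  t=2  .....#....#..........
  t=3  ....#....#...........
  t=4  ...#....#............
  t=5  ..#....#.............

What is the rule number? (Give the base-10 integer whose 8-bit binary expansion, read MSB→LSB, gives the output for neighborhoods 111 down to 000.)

  ### -> .   bit 7 = 0  t=0,i=0
  ##. -> .   bit 6 = 0  t=0,i=3
  #.# -> .   bit 5 = 0  t=0,i=19
  #.. -> .   bit 4 = 0  t=0,i=4
  .## -> .   bit 3 = 0  t=0,i=12
  .#. -> .   bit 2 = 0  t=0,i=7
  ..# -> #   bit 1 = 1  t=0,i=6
  ... -> .   bit 0 = 0  t=0,i=5
  bits 00000010 = 2

2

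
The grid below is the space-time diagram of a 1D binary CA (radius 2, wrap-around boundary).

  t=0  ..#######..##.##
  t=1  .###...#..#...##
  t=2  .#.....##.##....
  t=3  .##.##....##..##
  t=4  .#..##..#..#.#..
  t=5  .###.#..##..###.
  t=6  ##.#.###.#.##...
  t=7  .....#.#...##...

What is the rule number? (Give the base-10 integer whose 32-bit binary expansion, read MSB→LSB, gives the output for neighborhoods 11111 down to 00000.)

  ##### -> .   bit 31 = 0  t=0,i=4
  ####. -> #   bit 30 = 1  t=0,i=7
  ###.# -> #   bit 29 = 1  t=5,i=3
  ###.. -> .   bit 28 = 0  t=0,i=8
  ##.## -> .   bit 27 = 0  t=0,i=13
  ##.#. -> .   bit 26 = 0  t=5,i=4
  ##..# -> .   bit 25 = 0  t=0,i=0
  ##... -> .   bit 24 = 0  t=1,i=4
  #.### -> #   bit 23 = 1  t=1,i=1
  #.##. -> #   bit 22 = 1  t=0,i=14
  #.#.# -> .   bit 21 = 0  t=6,i=3
  #.#.. -> #   bit 20 = 1  t=4,i=13
  #..## -> #   bit 19 = 1  t=0,i=1
  #..#. -> .   bit 18 = 0  t=1,i=9
  #...# -> .   bit 17 = 0  t=1,i=5
  #.... -> .   bit 16 = 0  t=2,i=3
  .#### -> #   bit 15 = 1  t=0,i=3
  .###. -> .   bit 14 = 0  t=1,i=2
  .##.# -> .   bit 13 = 0  t=0,i=12
  .##.. -> #   bit 12 = 1  t=0,i=15
  .#.## -> .   bit 11 = 0  t=6,i=4
  .#.#. -> #   bit 10 = 1  t=4,i=12
  .#..# -> #   bit 9 = 1  t=1,i=8
  .#... -> #   bit 8 = 1  t=1,i=11
  ..### -> #   bit 7 = 1  t=0,i=2
  ..##. -> .   bit 6 = 0  t=0,i=11
  ..#.# -> .   bit 5 = 0  t=4,i=11
  ..#.. -> #   bit 4 = 1  t=1,i=7
  ...## -> .   bit 3 = 0  t=1,i=13
  ...#. -> .   bit 2 = 0  t=1,i=6
  ....# -> #   bit 1 = 1  t=2,i=5
  ..... -> #   bit 0 = 1  t=2,i=4
  bits 01100000110110001001011110010011 = 1624807315

1624807315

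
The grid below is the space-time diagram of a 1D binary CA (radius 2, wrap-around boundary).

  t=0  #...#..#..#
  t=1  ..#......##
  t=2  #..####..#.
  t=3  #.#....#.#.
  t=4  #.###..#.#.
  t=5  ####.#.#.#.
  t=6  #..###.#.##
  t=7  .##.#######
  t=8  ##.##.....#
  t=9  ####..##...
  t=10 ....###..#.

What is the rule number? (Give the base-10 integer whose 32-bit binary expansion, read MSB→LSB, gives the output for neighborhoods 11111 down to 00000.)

788220257

  nb #####: next=.  (t=7,i=6, bit31=0)
  nb ####.: next=.  (t=2,i=5, bit30=0)
  nb ###.#: next=#  (t=5,i=3, bit29=1)
  nb ###..: next=.  (t=2,i=6, bit28=0)
  nb ##.##: next=#  (t=7,i=0, bit27=1)
  nb ##.#.: next=#  (t=5,i=4, bit26=1)
  nb ##..#: next=#  (t=1,i=0, bit25=1)
  nb ##...: next=.  (t=0,i=1, bit24=0)
  nb #.###: next=#  (t=4,i=2, bit23=1)
  nb #.##.: next=#  (t=7,i=1, bit22=1)
  nb #.#.#: next=#  (t=3,i=0, bit21=1)
  nb #.#..: next=#  (t=2,i=0, bit20=1)
  nb #..##: next=#  (t=0,i=9, bit19=1)
  nb #..#.: next=.  (t=0,i=6, bit18=0)
  nb #...#: next=#  (t=0,i=2, bit17=1)
  nb #....: next=#  (t=1,i=4, bit16=1)
  nb .####: next=.  (t=2,i=4, bit15=0)
  nb .###.: next=#  (t=4,i=3, bit14=1)
  nb .##.#: next=.  (t=7,i=2, bit13=0)
  nb .##..: next=.  (t=0,i=0, bit12=0)
  nb .#.##: next=#  (t=4,i=1, bit11=1)
  nb .#.#.: next=.  (t=2,i=10, bit10=0)
  nb .#..#: next=.  (t=0,i=5, bit9=0)
  nb .#...: next=#  (t=1,i=3, bit8=1)
  nb ..###: next=.  (t=2,i=3, bit7=0)
  nb ..##.: next=#  (t=0,i=10, bit6=1)
  nb ..#.#: next=#  (t=2,i=9, bit5=1)
  nb ..#..: next=.  (t=0,i=4, bit4=0)
  nb ...##: next=.  (t=1,i=8, bit3=0)
  nb ...#.: next=.  (t=0,i=3, bit2=0)
  nb ....#: next=.  (t=1,i=7, bit1=0)
  nb .....: next=#  (t=1,i=5, bit0=1)
  bits 00101110111110110100100101100001 = 788220257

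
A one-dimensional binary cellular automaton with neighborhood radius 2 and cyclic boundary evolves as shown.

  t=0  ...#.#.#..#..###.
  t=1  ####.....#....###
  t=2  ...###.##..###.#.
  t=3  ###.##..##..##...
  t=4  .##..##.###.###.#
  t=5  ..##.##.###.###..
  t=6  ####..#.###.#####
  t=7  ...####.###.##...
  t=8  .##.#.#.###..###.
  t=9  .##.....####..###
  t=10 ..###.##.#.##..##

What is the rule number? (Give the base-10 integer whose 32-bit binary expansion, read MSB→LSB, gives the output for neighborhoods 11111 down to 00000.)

864415854

  #####|.  b31=0 t=1,i=0
  ####.|.  b30=0 t=1,i=2
  ###.#|#  b29=1 t=2,i=5
  ###..|#  b28=1 t=0,i=15
  ##.##|.  b27=0 t=2,i=6
  ##.#.|.  b26=0 t=2,i=14
  ##..#|#  b25=1 t=2,i=9
  ##...|#  b24=1 t=0,i=16
  #.###|#  b23=1 t=4,i=8
  #.##.|.  b22=0 t=2,i=7
  #.#.#|.  b21=0 t=0,i=5
  #.#..|.  b20=0 t=0,i=7
  #..##|.  b19=0 t=0,i=12
  #..#.|#  b18=1 t=0,i=9
  #...#|.  b17=0 t=3,i=15
  #....|#  b16=1 t=0,i=0
  .####|#  b15=1 t=1,i=15
  .###.|#  b14=1 t=0,i=14
  .##.#|#  b13=1 t=4,i=6
  .##..|#  b12=1 t=2,i=8
  .#.##|.  b11=0 t=4,i=0
  .#.#.|.  b10=0 t=0,i=4
  .#..#|.  b9=0 t=0,i=8
  .#...|.  b8=0 t=1,i=10
  ..###|.  b7=0 t=0,i=13
  ..##.|#  b6=1 t=3,i=8
  ..#.#|#  b5=1 t=0,i=3
  ..#..|.  b4=0 t=0,i=10
  ...##|#  b3=1 t=1,i=13
  ...#.|#  b2=1 t=0,i=2
  ....#|#  b1=1 t=0,i=1
  .....|.  b0=0 t=1,i=6
  bits 00110011100001011111000001101110 = 864415854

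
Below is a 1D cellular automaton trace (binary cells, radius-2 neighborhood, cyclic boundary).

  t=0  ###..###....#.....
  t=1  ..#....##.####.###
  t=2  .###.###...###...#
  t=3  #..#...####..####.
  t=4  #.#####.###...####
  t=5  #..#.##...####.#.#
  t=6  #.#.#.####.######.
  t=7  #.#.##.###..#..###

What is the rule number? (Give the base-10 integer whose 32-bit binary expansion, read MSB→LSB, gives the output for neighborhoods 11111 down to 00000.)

1966512479

  ##### -> .   bit 31 = 0  t=4,i=4
  ####. -> #   bit 30 = 1  t=1,i=12
  ###.# -> #   bit 29 = 1  t=1,i=13
  ###.. -> #   bit 28 = 1  t=0,i=2
  ##.## -> .   bit 27 = 0  t=1,i=9
  ##.#. -> #   bit 26 = 1  t=3,i=17
  ##..# -> .   bit 25 = 0  t=0,i=3
  ##... -> #   bit 24 = 1  t=0,i=8
  #.### -> .   bit 23 = 0  t=1,i=10
  #.##. -> .   bit 22 = 0  t=5,i=5
  #.#.# -> #   bit 21 = 1  t=5,i=15
  #.#.. -> #   bit 20 = 1  t=3,i=0
  #..## -> .   bit 19 = 0  t=0,i=4
  #..#. -> #   bit 18 = 1  t=1,i=1
  #...# -> #   bit 17 = 1  t=2,i=9
  #.... -> .   bit 16 = 0  t=0,i=9
  .#### -> #   bit 15 = 1  t=1,i=11
  .###. -> .   bit 14 = 0  t=0,i=1
  .##.# -> .   bit 13 = 0  t=1,i=8
  .##.. -> #   bit 12 = 1  t=5,i=0
  .#.## -> #   bit 11 = 1  t=2,i=0
  .#.#. -> .   bit 10 = 0  t=6,i=1
  .#..# -> .   bit 9 = 0  t=3,i=1
  .#... -> #   bit 8 = 1  t=0,i=13
  ..### -> .   bit 7 = 0  t=0,i=0
  ..##. -> #   bit 6 = 1  t=1,i=7
  ..#.# -> .   bit 5 = 0  t=2,i=17
  ..#.. -> #   bit 4 = 1  t=0,i=12
  ...## -> #   bit 3 = 1  t=0,i=17
  ...#. -> #   bit 2 = 1  t=0,i=11
  ....# -> #   bit 1 = 1  t=0,i=10
  ..... -> #   bit 0 = 1  t=0,i=15
  bits 01110101001101101001100101011111 = 1966512479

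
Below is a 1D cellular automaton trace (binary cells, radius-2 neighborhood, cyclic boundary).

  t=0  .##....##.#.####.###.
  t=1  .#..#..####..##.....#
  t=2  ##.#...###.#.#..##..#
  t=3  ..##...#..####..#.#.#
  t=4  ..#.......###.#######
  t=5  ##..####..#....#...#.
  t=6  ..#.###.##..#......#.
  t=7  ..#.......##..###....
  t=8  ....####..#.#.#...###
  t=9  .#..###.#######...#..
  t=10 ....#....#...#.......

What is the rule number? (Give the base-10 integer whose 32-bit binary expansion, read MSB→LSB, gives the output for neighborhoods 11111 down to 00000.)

1177920737

  #####|.  b31=0 t=4,i=16
  ####.|#  b30=1 t=0,i=14
  ###.#|.  b29=0 t=0,i=15
  ###..|.  b28=0 t=0,i=19
  ##.##|.  b27=0 t=0,i=16
  ##.#.|#  b26=1 t=0,i=9
  ##..#|#  b25=1 t=0,i=20
  ##...|.  b24=0 t=0,i=3
  #.###|.  b23=0 t=0,i=12
  #.##.|.  b22=0 t=5,i=0
  #.#.#|#  b21=1 t=0,i=10
  #.#..|#  b20=1 t=1,i=1
  #..##|.  b19=0 t=0,i=0
  #..#.|#  b18=1 t=1,i=3
  #...#|.  b17=0 t=2,i=5
  #....|#  b16=1 t=0,i=4
  .####|#  b15=1 t=0,i=13
  .###.|.  b14=0 t=0,i=18
  .##.#|#  b13=1 t=0,i=8
  .##..|.  b12=0 t=0,i=2
  .#.##|.  b11=0 t=0,i=11
  .#.#.|#  b10=1 t=1,i=0
  .#..#|.  b9=0 t=1,i=2
  .#...|.  b8=0 t=2,i=4
  ..###|#  b7=1 t=1,i=7
  ..##.|#  b6=1 t=0,i=1
  ..#.#|#  b5=1 t=1,i=20
  ..#..|.  b4=0 t=1,i=4
  ...##|.  b3=0 t=0,i=6
  ...#.|.  b2=0 t=1,i=19
  ....#|.  b1=0 t=0,i=5
  .....|#  b0=1 t=1,i=17
  bits 01000110001101011010010011100001 = 1177920737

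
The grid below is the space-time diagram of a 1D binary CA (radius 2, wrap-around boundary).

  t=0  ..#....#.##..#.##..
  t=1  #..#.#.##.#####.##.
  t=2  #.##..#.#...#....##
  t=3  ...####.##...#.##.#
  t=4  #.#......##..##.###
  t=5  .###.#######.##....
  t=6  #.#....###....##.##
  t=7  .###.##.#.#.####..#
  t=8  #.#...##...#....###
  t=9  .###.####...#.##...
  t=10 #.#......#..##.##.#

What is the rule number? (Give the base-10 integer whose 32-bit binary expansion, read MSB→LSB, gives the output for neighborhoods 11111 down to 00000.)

  #####|#  b31=1 t=1,i=12
  ####.|.  b30=0 t=1,i=13
  ###.#|.  b29=0 t=1,i=14
  ###..|.  b28=0 t=6,i=9
  ##.##|.  b27=0 t=1,i=9
  ##.#.|#  b26=1 t=1,i=18
  ##..#|#  b25=1 t=0,i=11
  ##...|#  b24=1 t=0,i=17
  #.###|.  b23=0 t=1,i=10
  #.##.|.  b22=0 t=0,i=9
  #.#.#|.  b21=0 t=1,i=5
  #.#..|#  b20=1 t=1,i=0
  #..##|.  b19=0 t=4,i=12
  #..#.|#  b18=1 t=0,i=12
  #...#|.  b17=0 t=2,i=10
  #....|.  b16=0 t=0,i=4
  .####|.  b15=0 t=1,i=11
  .###.|#  b14=1 t=2,i=18
  .##.#|#  b13=1 t=1,i=8
  .##..|#  b12=1 t=0,i=10
  .#.##|#  b11=1 t=0,i=8
  .#.#.|.  b10=0 t=1,i=4
  .#..#|.  b9=0 t=1,i=1
  .#...|#  b8=1 t=0,i=3
  ..###|.  b7=0 t=2,i=17
  ..##.|#  b6=1 t=4,i=9
  ..#.#|#  b5=1 t=0,i=7
  ..#..|.  b4=0 t=0,i=2
  ...##|#  b3=1 t=2,i=16
  ...#.|.  b2=0 t=0,i=1
  ....#|#  b1=1 t=0,i=0
  .....|#  b0=1 t=4,i=5
  bits 10000111000101000111100101101011 = 2266265963

2266265963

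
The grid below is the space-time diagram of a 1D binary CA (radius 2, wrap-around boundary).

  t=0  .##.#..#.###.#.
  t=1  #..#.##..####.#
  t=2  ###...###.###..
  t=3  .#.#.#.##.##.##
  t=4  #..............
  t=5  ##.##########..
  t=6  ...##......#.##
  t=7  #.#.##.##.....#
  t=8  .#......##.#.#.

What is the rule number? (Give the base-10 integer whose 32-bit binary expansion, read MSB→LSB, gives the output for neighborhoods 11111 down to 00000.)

  #####|.  b31=0 t=5,i=5
  ####.|#  b30=1 t=1,i=11
  ###.#|#  b29=1 t=0,i=11
  ###..|.  b28=0 t=2,i=2
  ##.##|.  b27=0 t=1,i=13
  ##.#.|#  b26=1 t=0,i=3
  ##..#|#  b25=1 t=1,i=1
  ##...|#  b24=1 t=2,i=3
  #.###|#  b23=1 t=0,i=9
  #.##.|.  b22=0 t=1,i=5
  #.#.#|.  b21=0 t=3,i=1
  #.#..|.  b20=0 t=0,i=4
  #..##|#  b19=1 t=0,i=0
  #..#.|#  b18=1 t=0,i=6
  #...#|.  b17=0 t=2,i=4
  #....|.  b16=0 t=4,i=2
  .####|#  b15=1 t=1,i=10
  .###.|#  b14=1 t=0,i=10
  .##.#|.  b13=0 t=0,i=2
  .##..|#  b12=1 t=1,i=0
  .#.##|.  b11=0 t=0,i=8
  .#.#.|.  b10=0 t=3,i=2
  .#..#|#  b9=1 t=0,i=5
  .#...|#  b8=1 t=4,i=1
  ..###|.  b7=0 t=1,i=9
  ..##.|.  b6=0 t=0,i=1
  ..#.#|.  b5=0 t=0,i=7
  ..#..|#  b4=1 t=4,i=0
  ...##|#  b3=1 t=2,i=5
  ...#.|.  b2=0 t=4,i=14
  ....#|.  b1=0 t=4,i=13
  .....|#  b0=1 t=4,i=3
  bits 01100111100011001101001100011001 = 1737282329

1737282329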